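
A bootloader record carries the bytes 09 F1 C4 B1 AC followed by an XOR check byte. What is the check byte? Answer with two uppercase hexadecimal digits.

XOR the bytes together:
  start with 0x09
  0x09 ⊕ 0xF1 = 0xF8
  0xF8 ⊕ 0xC4 = 0x3C
  0x3C ⊕ 0xB1 = 0x8D
  0x8D ⊕ 0xAC = 0x21

21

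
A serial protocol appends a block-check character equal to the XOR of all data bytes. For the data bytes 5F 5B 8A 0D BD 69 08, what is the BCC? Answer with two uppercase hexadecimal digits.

XOR the bytes together:
  start with 0x5F
  0x5F ⊕ 0x5B = 0x04
  0x04 ⊕ 0x8A = 0x8E
  0x8E ⊕ 0x0D = 0x83
  0x83 ⊕ 0xBD = 0x3E
  0x3E ⊕ 0x69 = 0x57
  0x57 ⊕ 0x08 = 0x5F

5F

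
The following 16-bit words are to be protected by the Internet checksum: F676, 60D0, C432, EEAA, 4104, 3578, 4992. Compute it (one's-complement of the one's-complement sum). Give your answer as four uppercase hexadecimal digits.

35CC

One's-complement addition (fold any carry out of bit 15 back into bit 0):
  0xF676 + 0x60D0 = 0x15746 → wrap carry → 0x5747
  0x5747 + 0xC432 = 0x11B79 → wrap carry → 0x1B7A
  0x1B7A + 0xEEAA = 0x10A24 → wrap carry → 0x0A25
  0x0A25 + 0x4104 = 0x04B29
  0x4B29 + 0x3578 = 0x080A1
  0x80A1 + 0x4992 = 0x0CA33
One's-complement sum = 0xCA33.
Checksum = ~0xCA33 & 0xFFFF = 0x35CC.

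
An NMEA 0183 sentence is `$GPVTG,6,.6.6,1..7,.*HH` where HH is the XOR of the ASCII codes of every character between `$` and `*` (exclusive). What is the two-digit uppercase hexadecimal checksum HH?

XOR the ASCII codes of the payload characters:
  'G' = 0x47 → acc = 0x47
  'P' = 0x50 → acc = 0x17
  'V' = 0x56 → acc = 0x41
  'T' = 0x54 → acc = 0x15
  'G' = 0x47 → acc = 0x52
  ',' = 0x2C → acc = 0x7E
  '6' = 0x36 → acc = 0x48
  ',' = 0x2C → acc = 0x64
  '.' = 0x2E → acc = 0x4A
  '6' = 0x36 → acc = 0x7C
  '.' = 0x2E → acc = 0x52
  '6' = 0x36 → acc = 0x64
  ',' = 0x2C → acc = 0x48
  '1' = 0x31 → acc = 0x79
  '.' = 0x2E → acc = 0x57
  '.' = 0x2E → acc = 0x79
  '7' = 0x37 → acc = 0x4E
  ',' = 0x2C → acc = 0x62
  '.' = 0x2E → acc = 0x4C
Checksum = 0x4C.

4C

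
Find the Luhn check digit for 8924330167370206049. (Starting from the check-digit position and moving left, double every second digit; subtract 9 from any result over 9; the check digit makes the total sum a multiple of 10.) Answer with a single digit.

Partial digits right→left: 9 4 0 6 0 2 0 7 3 7 6 1 0 3 3 4 2 9 8
Double every second digit counting from the check-digit position (so the 1st, 3rd, 5th, ... of the partial from the right).
  doubled (with −9 where >9): 9 0 0 0 6 3 0 6 4 7 → sum 35
  kept as-is: 4 6 2 7 7 1 3 4 9 → sum 43
Total = 35 + 43 = 78.
Check digit = (10 − (78 mod 10)) mod 10 = 2.

2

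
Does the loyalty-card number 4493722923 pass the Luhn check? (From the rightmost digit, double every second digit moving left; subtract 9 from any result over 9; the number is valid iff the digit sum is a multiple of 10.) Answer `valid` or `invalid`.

From the right, keep odd positions and double even positions (subtract 9 from any doubled value over 9):
  doubled (positions 2,4,...): 4 4 5 9 8 → sum 30
  kept (positions 1,3,...): 3 9 2 3 4 → sum 21
Total = 51.
51 mod 10 = 1, so the number is invalid.

invalid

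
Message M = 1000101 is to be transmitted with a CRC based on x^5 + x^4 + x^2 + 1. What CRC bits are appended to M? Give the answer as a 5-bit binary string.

10000

Append 5 zeros: 100010100000. Divide by 110101 (XOR where the leading bit is 1):
  pos 0: 100010 XOR 110101 = 010111
  pos 1: 101111 XOR 110101 = 011010
  pos 2: 110100 XOR 110101 = 000001
Remainder (last 5 bits) = 10000. This is the CRC / FCS.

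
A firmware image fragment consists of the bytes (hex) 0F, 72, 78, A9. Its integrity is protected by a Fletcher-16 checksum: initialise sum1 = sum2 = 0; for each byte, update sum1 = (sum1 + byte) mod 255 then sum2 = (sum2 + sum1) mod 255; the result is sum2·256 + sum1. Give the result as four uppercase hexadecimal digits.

Running sums (mod 255):
  after byte 0 (0F): sum1=15, sum2=15
  after byte 1 (72): sum1=129, sum2=144
  after byte 2 (78): sum1=249, sum2=138
  after byte 3 (A9): sum1=163, sum2=46
Checksum = sum2·256 + sum1 = 46·256 + 163 = 11939 = 0x2EA3.

2EA3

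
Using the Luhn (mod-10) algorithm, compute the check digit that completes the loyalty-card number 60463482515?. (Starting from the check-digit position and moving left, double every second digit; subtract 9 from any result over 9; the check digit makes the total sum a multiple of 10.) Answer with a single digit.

Partial digits right→left: 5 1 5 2 8 4 3 6 4 0 6
Double every second digit counting from the check-digit position (so the 1st, 3rd, 5th, ... of the partial from the right).
  doubled (with −9 where >9): 1 1 7 6 8 3 → sum 26
  kept as-is: 1 2 4 6 0 → sum 13
Total = 26 + 13 = 39.
Check digit = (10 − (39 mod 10)) mod 10 = 1.

1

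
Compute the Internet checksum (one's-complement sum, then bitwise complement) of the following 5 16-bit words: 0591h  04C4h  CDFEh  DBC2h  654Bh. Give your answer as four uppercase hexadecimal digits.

One's-complement addition (fold any carry out of bit 15 back into bit 0):
  0x0591 + 0x04C4 = 0x00A55
  0x0A55 + 0xCDFE = 0x0D853
  0xD853 + 0xDBC2 = 0x1B415 → wrap carry → 0xB416
  0xB416 + 0x654B = 0x11961 → wrap carry → 0x1962
One's-complement sum = 0x1962.
Checksum = ~0x1962 & 0xFFFF = 0xE69D.

E69D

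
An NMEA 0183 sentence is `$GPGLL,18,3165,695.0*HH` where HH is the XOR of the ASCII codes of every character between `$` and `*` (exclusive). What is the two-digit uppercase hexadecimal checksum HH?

XOR the ASCII codes of the payload characters:
  'G' = 0x47 → acc = 0x47
  'P' = 0x50 → acc = 0x17
  'G' = 0x47 → acc = 0x50
  'L' = 0x4C → acc = 0x1C
  'L' = 0x4C → acc = 0x50
  ',' = 0x2C → acc = 0x7C
  '1' = 0x31 → acc = 0x4D
  '8' = 0x38 → acc = 0x75
  ',' = 0x2C → acc = 0x59
  '3' = 0x33 → acc = 0x6A
  '1' = 0x31 → acc = 0x5B
  '6' = 0x36 → acc = 0x6D
  '5' = 0x35 → acc = 0x58
  ',' = 0x2C → acc = 0x74
  '6' = 0x36 → acc = 0x42
  '9' = 0x39 → acc = 0x7B
  '5' = 0x35 → acc = 0x4E
  '.' = 0x2E → acc = 0x60
  '0' = 0x30 → acc = 0x50
Checksum = 0x50.

50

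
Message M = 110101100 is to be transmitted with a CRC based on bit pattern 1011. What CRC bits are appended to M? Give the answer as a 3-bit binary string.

101

Append 3 zeros: 110101100000. Divide by 1011 (XOR where the leading bit is 1):
  pos 0: 1101 XOR 1011 = 0110
  pos 1: 1100 XOR 1011 = 0111
  pos 2: 1111 XOR 1011 = 0100
  pos 3: 1001 XOR 1011 = 0010
  pos 5: 1000 XOR 1011 = 0011
  pos 7: 1100 XOR 1011 = 0111
  pos 8: 1110 XOR 1011 = 0101
Remainder (last 3 bits) = 101. This is the CRC / FCS.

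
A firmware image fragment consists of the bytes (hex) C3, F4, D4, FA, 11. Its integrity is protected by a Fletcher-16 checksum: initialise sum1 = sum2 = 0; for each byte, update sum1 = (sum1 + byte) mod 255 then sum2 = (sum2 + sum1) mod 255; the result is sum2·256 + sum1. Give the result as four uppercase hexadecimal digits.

Running sums (mod 255):
  after byte 0 (C3): sum1=195, sum2=195
  after byte 1 (F4): sum1=184, sum2=124
  after byte 2 (D4): sum1=141, sum2=10
  after byte 3 (FA): sum1=136, sum2=146
  after byte 4 (11): sum1=153, sum2=44
Checksum = sum2·256 + sum1 = 44·256 + 153 = 11417 = 0x2C99.

2C99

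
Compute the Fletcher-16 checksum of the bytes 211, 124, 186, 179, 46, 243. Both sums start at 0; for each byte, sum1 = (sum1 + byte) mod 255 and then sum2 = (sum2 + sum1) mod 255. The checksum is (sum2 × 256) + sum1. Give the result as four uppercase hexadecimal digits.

Running sums (mod 255):
  after byte 0 (211): sum1=211, sum2=211
  after byte 1 (124): sum1=80, sum2=36
  after byte 2 (186): sum1=11, sum2=47
  after byte 3 (179): sum1=190, sum2=237
  after byte 4 (46): sum1=236, sum2=218
  after byte 5 (243): sum1=224, sum2=187
Checksum = sum2·256 + sum1 = 187·256 + 224 = 48096 = 0xBBE0.

BBE0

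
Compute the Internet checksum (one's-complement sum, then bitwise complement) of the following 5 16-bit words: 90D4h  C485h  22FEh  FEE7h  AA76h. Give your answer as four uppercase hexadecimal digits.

DE48

One's-complement addition (fold any carry out of bit 15 back into bit 0):
  0x90D4 + 0xC485 = 0x15559 → wrap carry → 0x555A
  0x555A + 0x22FE = 0x07858
  0x7858 + 0xFEE7 = 0x1773F → wrap carry → 0x7740
  0x7740 + 0xAA76 = 0x121B6 → wrap carry → 0x21B7
One's-complement sum = 0x21B7.
Checksum = ~0x21B7 & 0xFFFF = 0xDE48.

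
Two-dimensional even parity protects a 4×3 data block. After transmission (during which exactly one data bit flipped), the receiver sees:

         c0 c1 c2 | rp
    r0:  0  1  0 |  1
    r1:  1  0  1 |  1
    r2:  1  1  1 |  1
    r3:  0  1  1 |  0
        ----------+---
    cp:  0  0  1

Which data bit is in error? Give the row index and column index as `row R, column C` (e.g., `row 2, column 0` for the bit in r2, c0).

Recompute each row's even parity and compare to rp:
  r0: data parity 1, sent rp 1 → ok
  r1: data parity 0, sent rp 1 → mismatch
  r2: data parity 1, sent rp 1 → ok
  r3: data parity 0, sent rp 0 → ok
Recompute each column's even parity and compare to cp:
  c0: data parity 0, sent cp 0 → ok
  c1: data parity 1, sent cp 0 → mismatch
  c2: data parity 1, sent cp 1 → ok
Exactly one row (r1) and one column (c1) fail → the flipped bit is at their intersection.

row 1, column 1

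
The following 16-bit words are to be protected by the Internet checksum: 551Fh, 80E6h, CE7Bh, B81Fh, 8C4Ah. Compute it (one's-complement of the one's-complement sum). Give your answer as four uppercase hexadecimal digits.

1714

One's-complement addition (fold any carry out of bit 15 back into bit 0):
  0x551F + 0x80E6 = 0x0D605
  0xD605 + 0xCE7B = 0x1A480 → wrap carry → 0xA481
  0xA481 + 0xB81F = 0x15CA0 → wrap carry → 0x5CA1
  0x5CA1 + 0x8C4A = 0x0E8EB
One's-complement sum = 0xE8EB.
Checksum = ~0xE8EB & 0xFFFF = 0x1714.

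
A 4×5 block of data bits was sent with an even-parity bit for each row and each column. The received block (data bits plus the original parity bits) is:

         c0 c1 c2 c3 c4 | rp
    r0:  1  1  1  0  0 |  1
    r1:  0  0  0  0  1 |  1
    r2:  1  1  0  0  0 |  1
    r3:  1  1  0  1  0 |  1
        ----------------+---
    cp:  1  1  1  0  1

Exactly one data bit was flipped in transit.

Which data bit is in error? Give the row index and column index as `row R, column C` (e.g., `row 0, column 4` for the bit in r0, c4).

row 2, column 3

Recompute each row's even parity and compare to rp:
  r0: data parity 1, sent rp 1 → ok
  r1: data parity 1, sent rp 1 → ok
  r2: data parity 0, sent rp 1 → mismatch
  r3: data parity 1, sent rp 1 → ok
Recompute each column's even parity and compare to cp:
  c0: data parity 1, sent cp 1 → ok
  c1: data parity 1, sent cp 1 → ok
  c2: data parity 1, sent cp 1 → ok
  c3: data parity 1, sent cp 0 → mismatch
  c4: data parity 1, sent cp 1 → ok
Exactly one row (r2) and one column (c3) fail → the flipped bit is at their intersection.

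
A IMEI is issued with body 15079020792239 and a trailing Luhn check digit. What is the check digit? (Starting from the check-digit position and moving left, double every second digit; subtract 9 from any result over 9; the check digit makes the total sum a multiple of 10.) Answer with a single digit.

8

Partial digits right→left: 9 3 2 2 9 7 0 2 0 9 7 0 5 1
Double every second digit counting from the check-digit position (so the 1st, 3rd, 5th, ... of the partial from the right).
  doubled (with −9 where >9): 9 4 9 0 0 5 1 → sum 28
  kept as-is: 3 2 7 2 9 0 1 → sum 24
Total = 28 + 24 = 52.
Check digit = (10 − (52 mod 10)) mod 10 = 8.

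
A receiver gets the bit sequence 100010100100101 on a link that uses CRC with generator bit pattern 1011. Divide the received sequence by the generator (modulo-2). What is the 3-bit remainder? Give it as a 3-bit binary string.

Modulo-2 division of 100010100100101 by 1011:
  pos 0: 1000 XOR 1011 = 0011
  pos 2: 1110 XOR 1011 = 0101
  pos 3: 1011 XOR 1011 = 0000
  pos 9: 1001 XOR 1011 = 0010
  pos 11: 1001 XOR 1011 = 0010
Remainder = 010 (nonzero — an error is detected).

010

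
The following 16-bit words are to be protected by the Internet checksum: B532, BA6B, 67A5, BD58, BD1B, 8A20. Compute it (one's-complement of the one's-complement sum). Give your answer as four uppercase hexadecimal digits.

One's-complement addition (fold any carry out of bit 15 back into bit 0):
  0xB532 + 0xBA6B = 0x16F9D → wrap carry → 0x6F9E
  0x6F9E + 0x67A5 = 0x0D743
  0xD743 + 0xBD58 = 0x1949B → wrap carry → 0x949C
  0x949C + 0xBD1B = 0x151B7 → wrap carry → 0x51B8
  0x51B8 + 0x8A20 = 0x0DBD8
One's-complement sum = 0xDBD8.
Checksum = ~0xDBD8 & 0xFFFF = 0x2427.

2427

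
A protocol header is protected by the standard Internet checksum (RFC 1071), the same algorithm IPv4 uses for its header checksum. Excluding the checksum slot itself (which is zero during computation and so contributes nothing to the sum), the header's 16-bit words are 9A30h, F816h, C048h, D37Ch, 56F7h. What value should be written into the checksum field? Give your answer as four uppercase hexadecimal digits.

82FB

One's-complement addition (fold any carry out of bit 15 back into bit 0):
  0x9A30 + 0xF816 = 0x19246 → wrap carry → 0x9247
  0x9247 + 0xC048 = 0x1528F → wrap carry → 0x5290
  0x5290 + 0xD37C = 0x1260C → wrap carry → 0x260D
  0x260D + 0x56F7 = 0x07D04
One's-complement sum = 0x7D04.
Checksum = ~0x7D04 & 0xFFFF = 0x82FB.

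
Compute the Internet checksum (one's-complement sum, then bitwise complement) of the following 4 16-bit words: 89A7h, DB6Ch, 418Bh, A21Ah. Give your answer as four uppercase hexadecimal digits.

One's-complement addition (fold any carry out of bit 15 back into bit 0):
  0x89A7 + 0xDB6C = 0x16513 → wrap carry → 0x6514
  0x6514 + 0x418B = 0x0A69F
  0xA69F + 0xA21A = 0x148B9 → wrap carry → 0x48BA
One's-complement sum = 0x48BA.
Checksum = ~0x48BA & 0xFFFF = 0xB745.

B745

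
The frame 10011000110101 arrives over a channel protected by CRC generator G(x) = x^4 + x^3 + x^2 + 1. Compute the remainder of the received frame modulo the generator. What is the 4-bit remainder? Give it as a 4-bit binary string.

1101

Modulo-2 division of 10011000110101 by 11101:
  pos 0: 10011 XOR 11101 = 01110
  pos 1: 11100 XOR 11101 = 00001
  pos 5: 10011 XOR 11101 = 01110
  pos 6: 11100 XOR 11101 = 00001
Remainder = 1101 (nonzero — an error is detected).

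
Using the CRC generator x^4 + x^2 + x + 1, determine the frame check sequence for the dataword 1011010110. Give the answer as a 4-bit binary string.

0011

Append 4 zeros: 10110101100000. Divide by 10111 (XOR where the leading bit is 1):
  pos 0: 10110 XOR 10111 = 00001
  pos 4: 11011 XOR 10111 = 01100
  pos 5: 11000 XOR 10111 = 01111
  pos 6: 11110 XOR 10111 = 01001
  pos 7: 10010 XOR 10111 = 00101
  pos 9: 10100 XOR 10111 = 00011
Remainder (last 4 bits) = 0011. This is the CRC / FCS.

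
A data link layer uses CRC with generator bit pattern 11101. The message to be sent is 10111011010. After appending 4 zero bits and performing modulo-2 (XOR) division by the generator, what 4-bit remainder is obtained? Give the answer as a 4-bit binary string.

0111

Append 4 zeros: 101110110100000. Divide by 11101 (XOR where the leading bit is 1):
  pos 0: 10111 XOR 11101 = 01010
  pos 1: 10100 XOR 11101 = 01001
  pos 2: 10011 XOR 11101 = 01110
  pos 3: 11101 XOR 11101 = 00000
  pos 9: 10000 XOR 11101 = 01101
  pos 10: 11010 XOR 11101 = 00111
Remainder (last 4 bits) = 0111. This is the CRC / FCS.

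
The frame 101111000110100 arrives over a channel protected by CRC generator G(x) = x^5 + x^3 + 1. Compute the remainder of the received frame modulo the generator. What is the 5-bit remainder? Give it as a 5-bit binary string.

00001

Modulo-2 division of 101111000110100 by 101001:
  pos 0: 101111 XOR 101001 = 000110
  pos 3: 110000 XOR 101001 = 011001
  pos 4: 110011 XOR 101001 = 011010
  pos 5: 110101 XOR 101001 = 011100
  pos 6: 111000 XOR 101001 = 010001
  pos 7: 100011 XOR 101001 = 001010
  pos 9: 101000 XOR 101001 = 000001
Remainder = 00001 (nonzero — an error is detected).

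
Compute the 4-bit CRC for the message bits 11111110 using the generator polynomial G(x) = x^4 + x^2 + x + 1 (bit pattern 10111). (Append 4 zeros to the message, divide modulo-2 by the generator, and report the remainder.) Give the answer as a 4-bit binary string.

Append 4 zeros: 111111100000. Divide by 10111 (XOR where the leading bit is 1):
  pos 0: 11111 XOR 10111 = 01000
  pos 1: 10001 XOR 10111 = 00110
  pos 3: 11010 XOR 10111 = 01101
  pos 4: 11010 XOR 10111 = 01101
  pos 5: 11010 XOR 10111 = 01101
  pos 6: 11010 XOR 10111 = 01101
  pos 7: 11010 XOR 10111 = 01101
Remainder (last 4 bits) = 1101. This is the CRC / FCS.

1101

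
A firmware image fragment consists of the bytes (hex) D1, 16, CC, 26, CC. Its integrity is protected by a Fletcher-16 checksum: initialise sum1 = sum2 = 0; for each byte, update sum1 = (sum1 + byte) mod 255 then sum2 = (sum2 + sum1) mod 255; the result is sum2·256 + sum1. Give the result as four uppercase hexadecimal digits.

Running sums (mod 255):
  after byte 0 (D1): sum1=209, sum2=209
  after byte 1 (16): sum1=231, sum2=185
  after byte 2 (CC): sum1=180, sum2=110
  after byte 3 (26): sum1=218, sum2=73
  after byte 4 (CC): sum1=167, sum2=240
Checksum = sum2·256 + sum1 = 240·256 + 167 = 61607 = 0xF0A7.

F0A7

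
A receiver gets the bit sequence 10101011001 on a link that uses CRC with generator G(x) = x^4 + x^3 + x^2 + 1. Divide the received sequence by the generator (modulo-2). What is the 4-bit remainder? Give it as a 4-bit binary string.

Modulo-2 division of 10101011001 by 11101:
  pos 0: 10101 XOR 11101 = 01000
  pos 1: 10000 XOR 11101 = 01101
  pos 2: 11011 XOR 11101 = 00110
  pos 4: 11010 XOR 11101 = 00111
  pos 6: 11101 XOR 11101 = 00000
Remainder = 0000 (zero — the frame passes the CRC check).

0000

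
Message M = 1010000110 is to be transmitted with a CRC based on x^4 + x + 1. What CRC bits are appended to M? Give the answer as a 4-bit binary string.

1001

Append 4 zeros: 10100001100000. Divide by 10011 (XOR where the leading bit is 1):
  pos 0: 10100 XOR 10011 = 00111
  pos 2: 11100 XOR 10011 = 01111
  pos 3: 11111 XOR 10011 = 01100
  pos 4: 11001 XOR 10011 = 01010
  pos 5: 10100 XOR 10011 = 00111
  pos 7: 11100 XOR 10011 = 01111
  pos 8: 11110 XOR 10011 = 01101
  pos 9: 11010 XOR 10011 = 01001
Remainder (last 4 bits) = 1001. This is the CRC / FCS.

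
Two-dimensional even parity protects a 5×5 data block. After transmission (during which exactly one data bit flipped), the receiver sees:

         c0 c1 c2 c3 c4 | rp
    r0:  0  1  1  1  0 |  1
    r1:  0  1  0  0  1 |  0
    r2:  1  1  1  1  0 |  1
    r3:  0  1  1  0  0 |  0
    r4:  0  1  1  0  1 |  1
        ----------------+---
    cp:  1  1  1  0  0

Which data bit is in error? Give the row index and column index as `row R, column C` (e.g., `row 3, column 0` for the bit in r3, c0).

Recompute each row's even parity and compare to rp:
  r0: data parity 1, sent rp 1 → ok
  r1: data parity 0, sent rp 0 → ok
  r2: data parity 0, sent rp 1 → mismatch
  r3: data parity 0, sent rp 0 → ok
  r4: data parity 1, sent rp 1 → ok
Recompute each column's even parity and compare to cp:
  c0: data parity 1, sent cp 1 → ok
  c1: data parity 1, sent cp 1 → ok
  c2: data parity 0, sent cp 1 → mismatch
  c3: data parity 0, sent cp 0 → ok
  c4: data parity 0, sent cp 0 → ok
Exactly one row (r2) and one column (c2) fail → the flipped bit is at their intersection.

row 2, column 2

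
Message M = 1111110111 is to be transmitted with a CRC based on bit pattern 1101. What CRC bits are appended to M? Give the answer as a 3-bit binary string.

Append 3 zeros: 1111110111000. Divide by 1101 (XOR where the leading bit is 1):
  pos 0: 1111 XOR 1101 = 0010
  pos 2: 1011 XOR 1101 = 0110
  pos 3: 1100 XOR 1101 = 0001
  pos 6: 1111 XOR 1101 = 0010
  pos 8: 1000 XOR 1101 = 0101
  pos 9: 1010 XOR 1101 = 0111
Remainder (last 3 bits) = 111. This is the CRC / FCS.

111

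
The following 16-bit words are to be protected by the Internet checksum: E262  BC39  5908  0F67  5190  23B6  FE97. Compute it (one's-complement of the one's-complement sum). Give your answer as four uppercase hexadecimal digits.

8515

One's-complement addition (fold any carry out of bit 15 back into bit 0):
  0xE262 + 0xBC39 = 0x19E9B → wrap carry → 0x9E9C
  0x9E9C + 0x5908 = 0x0F7A4
  0xF7A4 + 0x0F67 = 0x1070B → wrap carry → 0x070C
  0x070C + 0x5190 = 0x0589C
  0x589C + 0x23B6 = 0x07C52
  0x7C52 + 0xFE97 = 0x17AE9 → wrap carry → 0x7AEA
One's-complement sum = 0x7AEA.
Checksum = ~0x7AEA & 0xFFFF = 0x8515.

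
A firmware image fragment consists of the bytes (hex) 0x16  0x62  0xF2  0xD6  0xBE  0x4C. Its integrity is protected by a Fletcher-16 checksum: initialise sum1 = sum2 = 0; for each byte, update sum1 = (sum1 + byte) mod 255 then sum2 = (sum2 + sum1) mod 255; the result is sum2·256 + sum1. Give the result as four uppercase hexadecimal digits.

8A4D

Running sums (mod 255):
  after byte 0 (0x16): sum1=22, sum2=22
  after byte 1 (0x62): sum1=120, sum2=142
  after byte 2 (0xF2): sum1=107, sum2=249
  after byte 3 (0xD6): sum1=66, sum2=60
  after byte 4 (0xBE): sum1=1, sum2=61
  after byte 5 (0x4C): sum1=77, sum2=138
Checksum = sum2·256 + sum1 = 138·256 + 77 = 35405 = 0x8A4D.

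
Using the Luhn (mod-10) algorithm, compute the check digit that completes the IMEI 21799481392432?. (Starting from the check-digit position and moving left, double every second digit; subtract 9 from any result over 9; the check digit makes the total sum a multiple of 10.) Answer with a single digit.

Partial digits right→left: 2 3 4 2 9 3 1 8 4 9 9 7 1 2
Double every second digit counting from the check-digit position (so the 1st, 3rd, 5th, ... of the partial from the right).
  doubled (with −9 where >9): 4 8 9 2 8 9 2 → sum 42
  kept as-is: 3 2 3 8 9 7 2 → sum 34
Total = 42 + 34 = 76.
Check digit = (10 − (76 mod 10)) mod 10 = 4.

4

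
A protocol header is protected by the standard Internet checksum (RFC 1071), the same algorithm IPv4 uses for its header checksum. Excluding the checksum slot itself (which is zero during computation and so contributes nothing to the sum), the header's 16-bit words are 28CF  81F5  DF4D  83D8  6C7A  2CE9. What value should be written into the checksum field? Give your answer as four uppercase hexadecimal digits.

58B1

One's-complement addition (fold any carry out of bit 15 back into bit 0):
  0x28CF + 0x81F5 = 0x0AAC4
  0xAAC4 + 0xDF4D = 0x18A11 → wrap carry → 0x8A12
  0x8A12 + 0x83D8 = 0x10DEA → wrap carry → 0x0DEB
  0x0DEB + 0x6C7A = 0x07A65
  0x7A65 + 0x2CE9 = 0x0A74E
One's-complement sum = 0xA74E.
Checksum = ~0xA74E & 0xFFFF = 0x58B1.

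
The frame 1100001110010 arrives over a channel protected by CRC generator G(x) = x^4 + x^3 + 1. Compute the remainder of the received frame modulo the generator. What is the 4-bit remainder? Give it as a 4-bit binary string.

Modulo-2 division of 1100001110010 by 11001:
  pos 0: 11000 XOR 11001 = 00001
  pos 4: 10111 XOR 11001 = 01110
  pos 5: 11100 XOR 11001 = 00101
  pos 7: 10101 XOR 11001 = 01100
  pos 8: 11000 XOR 11001 = 00001
Remainder = 0001 (nonzero — an error is detected).

0001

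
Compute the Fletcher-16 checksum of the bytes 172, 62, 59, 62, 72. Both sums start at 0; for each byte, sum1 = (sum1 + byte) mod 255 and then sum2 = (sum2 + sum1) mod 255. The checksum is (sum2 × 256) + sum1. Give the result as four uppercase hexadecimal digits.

Running sums (mod 255):
  after byte 0 (172): sum1=172, sum2=172
  after byte 1 (62): sum1=234, sum2=151
  after byte 2 (59): sum1=38, sum2=189
  after byte 3 (62): sum1=100, sum2=34
  after byte 4 (72): sum1=172, sum2=206
Checksum = sum2·256 + sum1 = 206·256 + 172 = 52908 = 0xCEAC.

CEAC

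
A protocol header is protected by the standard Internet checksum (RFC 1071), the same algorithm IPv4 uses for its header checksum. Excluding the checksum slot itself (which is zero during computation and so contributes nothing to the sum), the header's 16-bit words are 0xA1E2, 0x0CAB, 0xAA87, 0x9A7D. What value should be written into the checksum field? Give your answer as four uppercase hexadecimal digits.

0C6D

One's-complement addition (fold any carry out of bit 15 back into bit 0):
  0xA1E2 + 0x0CAB = 0x0AE8D
  0xAE8D + 0xAA87 = 0x15914 → wrap carry → 0x5915
  0x5915 + 0x9A7D = 0x0F392
One's-complement sum = 0xF392.
Checksum = ~0xF392 & 0xFFFF = 0x0C6D.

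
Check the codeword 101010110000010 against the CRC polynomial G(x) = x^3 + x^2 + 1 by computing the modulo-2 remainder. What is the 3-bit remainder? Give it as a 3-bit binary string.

Modulo-2 division of 101010110000010 by 1101:
  pos 0: 1010 XOR 1101 = 0111
  pos 1: 1111 XOR 1101 = 0010
  pos 3: 1001 XOR 1101 = 0100
  pos 4: 1001 XOR 1101 = 0100
  pos 5: 1000 XOR 1101 = 0101
  pos 6: 1010 XOR 1101 = 0111
  pos 7: 1110 XOR 1101 = 0011
  pos 9: 1100 XOR 1101 = 0001
Remainder = 110 (nonzero — an error is detected).

110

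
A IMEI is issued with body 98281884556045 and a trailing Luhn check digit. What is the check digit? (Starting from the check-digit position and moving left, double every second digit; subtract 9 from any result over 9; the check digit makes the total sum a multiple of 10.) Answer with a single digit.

4

Partial digits right→left: 5 4 0 6 5 5 4 8 8 1 8 2 8 9
Double every second digit counting from the check-digit position (so the 1st, 3rd, 5th, ... of the partial from the right).
  doubled (with −9 where >9): 1 0 1 8 7 7 7 → sum 31
  kept as-is: 4 6 5 8 1 2 9 → sum 35
Total = 31 + 35 = 66.
Check digit = (10 − (66 mod 10)) mod 10 = 4.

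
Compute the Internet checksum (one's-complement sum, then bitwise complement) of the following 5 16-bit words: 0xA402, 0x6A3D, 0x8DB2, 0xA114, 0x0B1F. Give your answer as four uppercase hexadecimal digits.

B7D9

One's-complement addition (fold any carry out of bit 15 back into bit 0):
  0xA402 + 0x6A3D = 0x10E3F → wrap carry → 0x0E40
  0x0E40 + 0x8DB2 = 0x09BF2
  0x9BF2 + 0xA114 = 0x13D06 → wrap carry → 0x3D07
  0x3D07 + 0x0B1F = 0x04826
One's-complement sum = 0x4826.
Checksum = ~0x4826 & 0xFFFF = 0xB7D9.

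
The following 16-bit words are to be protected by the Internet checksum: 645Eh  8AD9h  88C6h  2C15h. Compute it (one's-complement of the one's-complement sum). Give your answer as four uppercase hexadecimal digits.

5BEC

One's-complement addition (fold any carry out of bit 15 back into bit 0):
  0x645E + 0x8AD9 = 0x0EF37
  0xEF37 + 0x88C6 = 0x177FD → wrap carry → 0x77FE
  0x77FE + 0x2C15 = 0x0A413
One's-complement sum = 0xA413.
Checksum = ~0xA413 & 0xFFFF = 0x5BEC.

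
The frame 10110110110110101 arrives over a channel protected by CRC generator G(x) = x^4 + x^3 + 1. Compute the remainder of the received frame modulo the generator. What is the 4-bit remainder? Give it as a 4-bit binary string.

Modulo-2 division of 10110110110110101 by 11001:
  pos 0: 10110 XOR 11001 = 01111
  pos 1: 11111 XOR 11001 = 00110
  pos 3: 11010 XOR 11001 = 00011
  pos 6: 11110 XOR 11001 = 00111
  pos 8: 11111 XOR 11001 = 00110
  pos 10: 11001 XOR 11001 = 00000
Remainder = 0001 (nonzero — an error is detected).

0001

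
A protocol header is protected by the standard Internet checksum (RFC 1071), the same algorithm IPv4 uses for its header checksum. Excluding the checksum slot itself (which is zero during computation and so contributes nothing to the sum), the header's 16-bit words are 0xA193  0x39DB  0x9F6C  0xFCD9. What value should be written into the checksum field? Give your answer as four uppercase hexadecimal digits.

One's-complement addition (fold any carry out of bit 15 back into bit 0):
  0xA193 + 0x39DB = 0x0DB6E
  0xDB6E + 0x9F6C = 0x17ADA → wrap carry → 0x7ADB
  0x7ADB + 0xFCD9 = 0x177B4 → wrap carry → 0x77B5
One's-complement sum = 0x77B5.
Checksum = ~0x77B5 & 0xFFFF = 0x884A.

884A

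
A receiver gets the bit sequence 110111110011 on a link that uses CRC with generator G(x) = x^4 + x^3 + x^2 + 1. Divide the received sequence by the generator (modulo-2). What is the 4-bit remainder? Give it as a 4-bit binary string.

0001

Modulo-2 division of 110111110011 by 11101:
  pos 0: 11011 XOR 11101 = 00110
  pos 2: 11011 XOR 11101 = 00110
  pos 4: 11010 XOR 11101 = 00111
  pos 6: 11101 XOR 11101 = 00000
Remainder = 0001 (nonzero — an error is detected).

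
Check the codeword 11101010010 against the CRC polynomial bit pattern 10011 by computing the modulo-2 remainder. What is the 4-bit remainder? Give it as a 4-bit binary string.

Modulo-2 division of 11101010010 by 10011:
  pos 0: 11101 XOR 10011 = 01110
  pos 1: 11100 XOR 10011 = 01111
  pos 2: 11111 XOR 10011 = 01100
  pos 3: 11000 XOR 10011 = 01011
  pos 4: 10110 XOR 10011 = 00101
  pos 6: 10110 XOR 10011 = 00101
Remainder = 0101 (nonzero — an error is detected).

0101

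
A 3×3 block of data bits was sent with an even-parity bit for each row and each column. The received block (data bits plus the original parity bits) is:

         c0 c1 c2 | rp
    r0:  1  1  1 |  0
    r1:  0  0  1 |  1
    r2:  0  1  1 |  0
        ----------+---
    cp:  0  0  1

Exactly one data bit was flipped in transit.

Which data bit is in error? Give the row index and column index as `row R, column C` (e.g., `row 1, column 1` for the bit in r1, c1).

Recompute each row's even parity and compare to rp:
  r0: data parity 1, sent rp 0 → mismatch
  r1: data parity 1, sent rp 1 → ok
  r2: data parity 0, sent rp 0 → ok
Recompute each column's even parity and compare to cp:
  c0: data parity 1, sent cp 0 → mismatch
  c1: data parity 0, sent cp 0 → ok
  c2: data parity 1, sent cp 1 → ok
Exactly one row (r0) and one column (c0) fail → the flipped bit is at their intersection.

row 0, column 0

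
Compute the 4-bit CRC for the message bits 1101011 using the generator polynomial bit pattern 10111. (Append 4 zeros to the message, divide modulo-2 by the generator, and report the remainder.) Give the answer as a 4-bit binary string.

0100

Append 4 zeros: 11010110000. Divide by 10111 (XOR where the leading bit is 1):
  pos 0: 11010 XOR 10111 = 01101
  pos 1: 11011 XOR 10111 = 01100
  pos 2: 11001 XOR 10111 = 01110
  pos 3: 11100 XOR 10111 = 01011
  pos 4: 10110 XOR 10111 = 00001
Remainder (last 4 bits) = 0100. This is the CRC / FCS.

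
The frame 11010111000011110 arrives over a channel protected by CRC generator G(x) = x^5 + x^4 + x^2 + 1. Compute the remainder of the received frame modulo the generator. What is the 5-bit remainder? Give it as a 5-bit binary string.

00000

Modulo-2 division of 11010111000011110 by 110101:
  pos 0: 110101 XOR 110101 = 000000
  pos 6: 110000 XOR 110101 = 000101
  pos 9: 101111 XOR 110101 = 011010
  pos 10: 110101 XOR 110101 = 000000
Remainder = 00000 (zero — the frame passes the CRC check).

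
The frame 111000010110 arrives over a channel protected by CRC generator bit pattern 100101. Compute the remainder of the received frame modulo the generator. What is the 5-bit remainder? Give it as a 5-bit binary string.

11010

Modulo-2 division of 111000010110 by 100101:
  pos 0: 111000 XOR 100101 = 011101
  pos 1: 111010 XOR 100101 = 011111
  pos 2: 111111 XOR 100101 = 011010
  pos 3: 110100 XOR 100101 = 010001
  pos 4: 100011 XOR 100101 = 000110
Remainder = 11010 (nonzero — an error is detected).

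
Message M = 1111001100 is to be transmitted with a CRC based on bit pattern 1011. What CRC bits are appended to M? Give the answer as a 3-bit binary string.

100

Append 3 zeros: 1111001100000. Divide by 1011 (XOR where the leading bit is 1):
  pos 0: 1111 XOR 1011 = 0100
  pos 1: 1000 XOR 1011 = 0011
  pos 3: 1101 XOR 1011 = 0110
  pos 4: 1101 XOR 1011 = 0110
  pos 5: 1100 XOR 1011 = 0111
  pos 6: 1110 XOR 1011 = 0101
  pos 7: 1010 XOR 1011 = 0001
Remainder (last 3 bits) = 100. This is the CRC / FCS.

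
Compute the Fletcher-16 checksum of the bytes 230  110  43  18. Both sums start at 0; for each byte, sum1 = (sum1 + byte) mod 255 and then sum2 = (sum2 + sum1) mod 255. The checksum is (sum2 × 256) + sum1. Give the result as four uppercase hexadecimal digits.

Running sums (mod 255):
  after byte 0 (230): sum1=230, sum2=230
  after byte 1 (110): sum1=85, sum2=60
  after byte 2 (43): sum1=128, sum2=188
  after byte 3 (18): sum1=146, sum2=79
Checksum = sum2·256 + sum1 = 79·256 + 146 = 20370 = 0x4F92.

4F92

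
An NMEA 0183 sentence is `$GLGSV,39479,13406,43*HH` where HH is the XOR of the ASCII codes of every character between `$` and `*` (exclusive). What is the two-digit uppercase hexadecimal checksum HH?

XOR the ASCII codes of the payload characters:
  'G' = 0x47 → acc = 0x47
  'L' = 0x4C → acc = 0x0B
  'G' = 0x47 → acc = 0x4C
  'S' = 0x53 → acc = 0x1F
  'V' = 0x56 → acc = 0x49
  ',' = 0x2C → acc = 0x65
  '3' = 0x33 → acc = 0x56
  '9' = 0x39 → acc = 0x6F
  '4' = 0x34 → acc = 0x5B
  '7' = 0x37 → acc = 0x6C
  '9' = 0x39 → acc = 0x55
  ',' = 0x2C → acc = 0x79
  '1' = 0x31 → acc = 0x48
  '3' = 0x33 → acc = 0x7B
  '4' = 0x34 → acc = 0x4F
  '0' = 0x30 → acc = 0x7F
  '6' = 0x36 → acc = 0x49
  ',' = 0x2C → acc = 0x65
  '4' = 0x34 → acc = 0x51
  '3' = 0x33 → acc = 0x62
Checksum = 0x62.

62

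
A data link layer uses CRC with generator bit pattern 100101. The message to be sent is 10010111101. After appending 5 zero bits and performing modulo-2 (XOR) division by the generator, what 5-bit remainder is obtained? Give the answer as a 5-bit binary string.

Append 5 zeros: 1001011110100000. Divide by 100101 (XOR where the leading bit is 1):
  pos 0: 100101 XOR 100101 = 000000
  pos 6: 111010 XOR 100101 = 011111
  pos 7: 111110 XOR 100101 = 011011
  pos 8: 110110 XOR 100101 = 010011
  pos 9: 100110 XOR 100101 = 000011
Remainder (last 5 bits) = 00110. This is the CRC / FCS.

00110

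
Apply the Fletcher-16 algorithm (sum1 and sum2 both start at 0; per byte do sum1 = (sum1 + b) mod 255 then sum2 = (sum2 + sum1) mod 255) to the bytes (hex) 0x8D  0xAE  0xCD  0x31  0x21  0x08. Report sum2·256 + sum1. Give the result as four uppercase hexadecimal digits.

CF64

Running sums (mod 255):
  after byte 0 (0x8D): sum1=141, sum2=141
  after byte 1 (0xAE): sum1=60, sum2=201
  after byte 2 (0xCD): sum1=10, sum2=211
  after byte 3 (0x31): sum1=59, sum2=15
  after byte 4 (0x21): sum1=92, sum2=107
  after byte 5 (0x08): sum1=100, sum2=207
Checksum = sum2·256 + sum1 = 207·256 + 100 = 53092 = 0xCF64.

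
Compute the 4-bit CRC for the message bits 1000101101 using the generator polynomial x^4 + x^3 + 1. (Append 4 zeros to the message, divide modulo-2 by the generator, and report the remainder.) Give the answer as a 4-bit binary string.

Append 4 zeros: 10001011010000. Divide by 11001 (XOR where the leading bit is 1):
  pos 0: 10001 XOR 11001 = 01000
  pos 1: 10000 XOR 11001 = 01001
  pos 2: 10011 XOR 11001 = 01010
  pos 3: 10101 XOR 11001 = 01100
  pos 4: 11000 XOR 11001 = 00001
  pos 8: 11000 XOR 11001 = 00001
Remainder (last 4 bits) = 0010. This is the CRC / FCS.

0010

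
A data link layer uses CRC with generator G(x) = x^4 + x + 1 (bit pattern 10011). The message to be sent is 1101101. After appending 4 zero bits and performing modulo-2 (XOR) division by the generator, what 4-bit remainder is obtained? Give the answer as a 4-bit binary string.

1001

Append 4 zeros: 11011010000. Divide by 10011 (XOR where the leading bit is 1):
  pos 0: 11011 XOR 10011 = 01000
  pos 1: 10000 XOR 10011 = 00011
  pos 4: 11100 XOR 10011 = 01111
  pos 5: 11110 XOR 10011 = 01101
  pos 6: 11010 XOR 10011 = 01001
Remainder (last 4 bits) = 1001. This is the CRC / FCS.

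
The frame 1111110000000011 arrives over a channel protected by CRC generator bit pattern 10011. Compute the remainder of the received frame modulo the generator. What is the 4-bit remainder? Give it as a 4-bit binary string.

Modulo-2 division of 1111110000000011 by 10011:
  pos 0: 11111 XOR 10011 = 01100
  pos 1: 11001 XOR 10011 = 01010
  pos 2: 10100 XOR 10011 = 00111
  pos 4: 11100 XOR 10011 = 01111
  pos 5: 11110 XOR 10011 = 01101
  pos 6: 11010 XOR 10011 = 01001
  pos 7: 10010 XOR 10011 = 00001
  pos 11: 10011 XOR 10011 = 00000
Remainder = 0000 (zero — the frame passes the CRC check).

0000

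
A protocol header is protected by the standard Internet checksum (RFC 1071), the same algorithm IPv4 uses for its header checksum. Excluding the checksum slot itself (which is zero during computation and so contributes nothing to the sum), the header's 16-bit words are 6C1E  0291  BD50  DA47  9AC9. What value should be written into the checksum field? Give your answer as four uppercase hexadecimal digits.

One's-complement addition (fold any carry out of bit 15 back into bit 0):
  0x6C1E + 0x0291 = 0x06EAF
  0x6EAF + 0xBD50 = 0x12BFF → wrap carry → 0x2C00
  0x2C00 + 0xDA47 = 0x10647 → wrap carry → 0x0648
  0x0648 + 0x9AC9 = 0x0A111
One's-complement sum = 0xA111.
Checksum = ~0xA111 & 0xFFFF = 0x5EEE.

5EEE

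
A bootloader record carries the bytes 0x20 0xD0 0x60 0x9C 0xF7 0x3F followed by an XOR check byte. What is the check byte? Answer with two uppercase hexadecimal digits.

C4

XOR the bytes together:
  start with 0x20
  0x20 ⊕ 0xD0 = 0xF0
  0xF0 ⊕ 0x60 = 0x90
  0x90 ⊕ 0x9C = 0x0C
  0x0C ⊕ 0xF7 = 0xFB
  0xFB ⊕ 0x3F = 0xC4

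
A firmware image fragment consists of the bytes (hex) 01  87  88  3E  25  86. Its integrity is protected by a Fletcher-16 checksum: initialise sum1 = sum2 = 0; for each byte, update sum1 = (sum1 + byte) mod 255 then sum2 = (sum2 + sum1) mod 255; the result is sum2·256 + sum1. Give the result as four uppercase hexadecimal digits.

59FA

Running sums (mod 255):
  after byte 0 (01): sum1=1, sum2=1
  after byte 1 (87): sum1=136, sum2=137
  after byte 2 (88): sum1=17, sum2=154
  after byte 3 (3E): sum1=79, sum2=233
  after byte 4 (25): sum1=116, sum2=94
  after byte 5 (86): sum1=250, sum2=89
Checksum = sum2·256 + sum1 = 89·256 + 250 = 23034 = 0x59FA.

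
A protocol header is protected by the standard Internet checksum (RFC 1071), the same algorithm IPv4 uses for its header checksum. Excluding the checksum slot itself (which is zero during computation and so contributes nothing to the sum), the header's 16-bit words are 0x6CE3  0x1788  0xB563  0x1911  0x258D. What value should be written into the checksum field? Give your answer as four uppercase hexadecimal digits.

8792

One's-complement addition (fold any carry out of bit 15 back into bit 0):
  0x6CE3 + 0x1788 = 0x0846B
  0x846B + 0xB563 = 0x139CE → wrap carry → 0x39CF
  0x39CF + 0x1911 = 0x052E0
  0x52E0 + 0x258D = 0x0786D
One's-complement sum = 0x786D.
Checksum = ~0x786D & 0xFFFF = 0x8792.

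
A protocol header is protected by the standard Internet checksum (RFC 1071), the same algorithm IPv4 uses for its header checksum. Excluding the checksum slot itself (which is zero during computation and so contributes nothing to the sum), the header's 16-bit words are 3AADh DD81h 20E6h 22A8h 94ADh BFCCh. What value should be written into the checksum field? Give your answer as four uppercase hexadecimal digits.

4FC8

One's-complement addition (fold any carry out of bit 15 back into bit 0):
  0x3AAD + 0xDD81 = 0x1182E → wrap carry → 0x182F
  0x182F + 0x20E6 = 0x03915
  0x3915 + 0x22A8 = 0x05BBD
  0x5BBD + 0x94AD = 0x0F06A
  0xF06A + 0xBFCC = 0x1B036 → wrap carry → 0xB037
One's-complement sum = 0xB037.
Checksum = ~0xB037 & 0xFFFF = 0x4FC8.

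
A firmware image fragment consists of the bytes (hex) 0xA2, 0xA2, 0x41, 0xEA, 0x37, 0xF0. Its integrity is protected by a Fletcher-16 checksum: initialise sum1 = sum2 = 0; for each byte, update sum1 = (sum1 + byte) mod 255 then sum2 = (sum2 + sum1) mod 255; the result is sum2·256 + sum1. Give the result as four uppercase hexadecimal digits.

Running sums (mod 255):
  after byte 0 (0xA2): sum1=162, sum2=162
  after byte 1 (0xA2): sum1=69, sum2=231
  after byte 2 (0x41): sum1=134, sum2=110
  after byte 3 (0xEA): sum1=113, sum2=223
  after byte 4 (0x37): sum1=168, sum2=136
  after byte 5 (0xF0): sum1=153, sum2=34
Checksum = sum2·256 + sum1 = 34·256 + 153 = 8857 = 0x2299.

2299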